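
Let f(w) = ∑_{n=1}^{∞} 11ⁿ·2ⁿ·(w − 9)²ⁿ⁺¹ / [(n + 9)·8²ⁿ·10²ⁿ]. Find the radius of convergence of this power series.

R = 40√22/11

Ratio test: |a_{n+1}/a_n| = [(n + 9)/((n+1) + 9)] · 11·2/(64·100) → 11/3200 as n → ∞.
Since the exponent of (w − 9) increases by 2 each term, convergence requires |w − 9|² < 3200/11, hence R = 40√22/11.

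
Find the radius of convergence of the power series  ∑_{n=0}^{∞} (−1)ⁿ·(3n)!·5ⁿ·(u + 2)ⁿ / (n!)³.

R = 1/135

Apply the ratio test: |a_{n+1}| / |a_n| = (3n+1)·(3n+2)·(3n+3)/(n+1)³ · 5, which tends to 135 as n → ∞.
Thus R = 1/(135) = 1/135.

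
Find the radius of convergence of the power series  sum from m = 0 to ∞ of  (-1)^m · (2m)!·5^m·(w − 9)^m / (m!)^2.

The ratio of consecutive coefficients is (2m+1)·(2m+2)/(m+1)² · 5 → 20.
Hence the series converges for |w − 9| < 1/(20) = 1/20, so the radius of convergence is 1/20.

R = 1/20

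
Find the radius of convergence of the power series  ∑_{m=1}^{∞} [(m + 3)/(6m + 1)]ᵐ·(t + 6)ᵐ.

By the Cauchy root test, |a_m|^(1/m) = (m + 3)/(6m + 1) → 1/6.
Hence the series converges for |t + 6| < 1/(1/6) = 6, so the radius of convergence is 6.

R = 6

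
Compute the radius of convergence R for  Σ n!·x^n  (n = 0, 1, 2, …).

The ratio of consecutive coefficients is (n+1) → ∞.
The terms grow without bound for any x ≠ 0, so R = 0 (convergence only at x = 0).

R = 0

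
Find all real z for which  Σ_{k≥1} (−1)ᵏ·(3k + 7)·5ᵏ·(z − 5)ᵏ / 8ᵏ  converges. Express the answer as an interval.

(17/5, 33/5)

By the ratio test, |a_{k+1}/a_k| = [(3(k+1) + 7)/(3k + 7)] · 5/8 → 5/8.
The series converges when 5/8 · |z − 5| < 1, giving R = 8/5.
Endpoint z = 33/5: the k-th term does not approach 0; divergence by the term test.
Endpoint z = 17/5: the terms have absolute value of order k, which does not tend to 0, so the series diverges by the divergence test.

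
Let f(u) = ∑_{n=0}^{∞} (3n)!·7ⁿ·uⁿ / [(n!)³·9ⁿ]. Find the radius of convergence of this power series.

By the ratio test, |a_{n+1}/a_n| = (3n+1)·(3n+2)·(3n+3)/(n+1)³ · 7/9 → 21.
The series converges when 21 · |u| < 1, giving R = 1/21.

R = 1/21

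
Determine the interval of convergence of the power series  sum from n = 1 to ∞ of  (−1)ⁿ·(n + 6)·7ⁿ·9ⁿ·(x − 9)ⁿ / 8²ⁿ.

The ratio of consecutive coefficients is [((n+1) + 6)/(n + 6)] · 7·9/64 → 63/64.
Thus R = 1/(63/64) = 64/63.
When x = 631/63, the terms do not tend to 0, so the series diverges.
Check x = 503/63: the terms do not tend to 0, so the series diverges.

(503/63, 631/63)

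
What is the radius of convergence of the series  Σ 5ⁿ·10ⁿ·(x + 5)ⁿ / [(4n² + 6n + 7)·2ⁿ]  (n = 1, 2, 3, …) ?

Apply the ratio test: |a_{n+1}| / |a_n| = [(4n² + 6n + 7)/(4(n+1)² + 6(n+1) + 7)] · 5·10/2, which tends to 25 as n → ∞.
Convergence for |x + 5| · 25 < 1, i.e. |x + 5| < 1/25. So R = 1/25.

R = 1/25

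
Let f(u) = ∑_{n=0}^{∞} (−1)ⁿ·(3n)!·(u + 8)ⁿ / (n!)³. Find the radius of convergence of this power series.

R = 1/27

By the ratio test, |a_{n+1}/a_n| = (3n+1)·(3n+2)·(3n+3)/(n+1)³ → 27.
The series converges when 27 · |u + 8| < 1, giving R = 1/27.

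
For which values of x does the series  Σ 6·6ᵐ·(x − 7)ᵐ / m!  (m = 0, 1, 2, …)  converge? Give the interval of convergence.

(−∞, ∞)

By the ratio test, |a_{m+1}/a_m| = 6/6 · 6 · 1/(m+1) → 0.
The limit is 0, so the series converges for all x; R = ∞.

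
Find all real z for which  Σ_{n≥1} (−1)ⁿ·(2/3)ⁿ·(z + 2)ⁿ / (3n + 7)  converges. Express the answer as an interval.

(-7/2, -1/2]

Apply the ratio test: |a_{n+1}| / |a_n| = [(3n + 7)/(3(n+1) + 7)] · 2/3, which tends to 2/3 as n → ∞.
Convergence for |z + 2| · 2/3 < 1, i.e. |z + 2| < 3/2. So R = 3/2.
Endpoint z = -1/2: an alternating series whose terms decrease to 0 in absolute value, so it converges by the Leibniz criterion.
Check z = -7/2: comparison with the harmonic series Σ 1/n shows the series diverges.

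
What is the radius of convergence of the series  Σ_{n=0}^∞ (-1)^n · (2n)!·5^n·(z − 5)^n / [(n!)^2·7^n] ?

R = 7/20

Apply the ratio test: |a_{n+1}| / |a_n| = (2n+1)·(2n+2)/(n+1)² · 5/7, which tends to 20/7 as n → ∞.
Thus R = 1/(20/7) = 7/20.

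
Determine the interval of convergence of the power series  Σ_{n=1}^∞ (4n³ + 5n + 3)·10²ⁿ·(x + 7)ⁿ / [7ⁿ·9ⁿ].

(-763/100, -637/100)

By the ratio test, |a_{n+1}/a_n| = [(4(n+1)³ + 5(n+1) + 3)/(4n³ + 5n + 3)] · 100/(7·9) → 100/63.
The series converges when 100/63 · |x + 7| < 1, giving R = 63/100.
Endpoint x = -637/100: the n-th term does not approach 0; divergence by the term test.
At x = -763/100: the n-th term does not approach 0; divergence by the term test.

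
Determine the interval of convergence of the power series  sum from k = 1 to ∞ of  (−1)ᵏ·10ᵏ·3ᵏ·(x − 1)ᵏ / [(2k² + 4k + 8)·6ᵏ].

[4/5, 6/5]

Apply the ratio test: |a_{k+1}| / |a_k| = [(2k² + 4k + 8)/(2(k+1)² + 4(k+1) + 8)] · 10·3/6, which tends to 5 as k → ∞.
Hence the series converges for |x − 1| < 1/(5) = 1/5, so the radius of convergence is 1/5.
When x = 6/5, the terms are on the order of 1/k², so the series converges absolutely by comparison with the p-series (p = 2 > 1).
Check x = 4/5: the series is dominated by a constant times Σ 1/k², which converges (p = 2 > 1).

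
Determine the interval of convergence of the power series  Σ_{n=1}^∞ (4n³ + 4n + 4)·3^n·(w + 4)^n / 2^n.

Apply the ratio test: |a_{n+1}| / |a_n| = [(4(n+1)³ + 4(n+1) + 4)/(4n³ + 4n + 4)] · 3/2, which tends to 3/2 as n → ∞.
Thus R = 1/(3/2) = 2/3.
At w = -10/3: the n-th term does not approach 0; divergence by the term test.
At w = -14/3: the terms have absolute value of order n³, which does not tend to 0, so the series diverges by the divergence test.

(-14/3, -10/3)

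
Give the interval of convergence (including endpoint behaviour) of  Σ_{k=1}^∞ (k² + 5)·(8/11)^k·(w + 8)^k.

(-75/8, -53/8)

Ratio test: |a_{k+1}/a_k| = [((k+1)² + 5)/(k² + 5)] · 8/11 → 8/11 as k → ∞.
The series converges when 8/11 · |w + 8| < 1, giving R = 11/8.
Endpoint w = -53/8: the k-th term does not approach 0; divergence by the term test.
Check w = -75/8: the terms do not tend to 0, so the series diverges.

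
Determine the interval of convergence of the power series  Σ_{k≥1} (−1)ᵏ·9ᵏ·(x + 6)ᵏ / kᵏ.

(−∞, ∞)

By the Cauchy root test, |a_k|^(1/k) = 9/k → 0.
Since the k-th root of |a_k| tends to 0, the series converges for all real x; R = ∞.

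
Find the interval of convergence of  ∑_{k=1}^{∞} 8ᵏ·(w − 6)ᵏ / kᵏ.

Applying the root test, |a_k|^(1/k) = 8/k → 0.
Since the k-th root of |a_k| tends to 0, the series converges for all real w; R = ∞.

(−∞, ∞)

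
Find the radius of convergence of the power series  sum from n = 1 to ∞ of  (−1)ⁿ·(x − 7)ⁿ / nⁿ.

Applying the root test, |a_n|^(1/n) = 1/n → 0.
The limit is 0 for every x, so R = ∞.

R = ∞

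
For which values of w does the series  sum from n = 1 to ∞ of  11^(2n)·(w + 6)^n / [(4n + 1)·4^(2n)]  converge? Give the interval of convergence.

Apply the ratio test: |a_{n+1}| / |a_n| = [(4n + 1)/(4(n+1) + 1)] · 121/16, which tends to 121/16 as n → ∞.
Convergence for |w + 6| · 121/16 < 1, i.e. |w + 6| < 16/121. So R = 16/121.
Check w = -710/121: comparison with the harmonic series Σ 1/n shows the series diverges.
When w = -742/121, the terms alternate in sign and decrease monotonically to 0 in absolute value (size ~ c/n), so the alternating series test gives convergence.

[-742/121, -710/121)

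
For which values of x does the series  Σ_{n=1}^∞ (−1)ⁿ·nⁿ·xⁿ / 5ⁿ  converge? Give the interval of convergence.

By the Cauchy root test, |a_n|^(1/n) = n/5 → ∞.
Since the n-th root of |a_n| is unbounded, the series converges only at x = 0; R = 0.

{0}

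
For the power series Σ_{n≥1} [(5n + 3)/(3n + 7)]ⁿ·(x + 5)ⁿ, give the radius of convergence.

By the Cauchy root test, |a_n|^(1/n) = (5n + 3)/(3n + 7) → 5/3.
Convergence for |x + 5| · 5/3 < 1, i.e. |x + 5| < 3/5. So R = 3/5.

R = 3/5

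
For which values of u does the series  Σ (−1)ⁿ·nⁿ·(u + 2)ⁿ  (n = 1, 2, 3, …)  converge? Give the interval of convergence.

Root test: |a_n|^(1/n) = n → ∞.
Since the n-th root of |a_n| is unbounded, the series converges only at u = -2; R = 0.

{-2}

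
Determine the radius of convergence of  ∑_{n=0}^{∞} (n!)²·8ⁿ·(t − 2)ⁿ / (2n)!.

R = 1/2

Apply the ratio test: |a_{n+1}| / |a_n| = (n+1)²/[(2n+1)·(2n+2)] · 8, which tends to 2 as n → ∞.
Thus R = 1/(2) = 1/2.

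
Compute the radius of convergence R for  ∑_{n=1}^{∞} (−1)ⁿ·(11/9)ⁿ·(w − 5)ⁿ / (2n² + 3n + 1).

By the ratio test, |a_{n+1}/a_n| = [(2n² + 3n + 1)/(2(n+1)² + 3(n+1) + 1)] · 11/9 → 11/9.
Thus R = 1/(11/9) = 9/11.

R = 9/11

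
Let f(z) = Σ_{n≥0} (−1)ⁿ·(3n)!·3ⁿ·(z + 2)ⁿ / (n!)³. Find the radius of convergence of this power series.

The ratio of consecutive coefficients is (3n+1)·(3n+2)·(3n+3)/(n+1)³ · 3 → 81.
Hence the series converges for |z + 2| < 1/(81) = 1/81, so the radius of convergence is 1/81.

R = 1/81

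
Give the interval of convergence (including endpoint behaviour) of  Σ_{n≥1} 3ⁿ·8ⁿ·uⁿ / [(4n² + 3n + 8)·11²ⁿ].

[-121/24, 121/24]

Ratio test: |a_{n+1}/a_n| = [(4n² + 3n + 8)/(4(n+1)² + 3(n+1) + 8)] · 3·8/121 → 24/121 as n → ∞.
Thus R = 1/(24/121) = 121/24.
When u = 121/24, the terms are on the order of 1/n², so the series converges absolutely by comparison with the p-series (p = 2 > 1).
At u = -121/24: absolute convergence follows by limit comparison with Σ 1/n².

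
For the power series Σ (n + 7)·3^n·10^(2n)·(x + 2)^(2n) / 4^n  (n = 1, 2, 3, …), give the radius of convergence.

Ratio test: |a_{n+1}/a_n| = [((n+1) + 7)/(n + 7)] · 3·100/4 → 75 as n → ∞.
Since the exponent of (x + 2) increases by 2 each term, convergence requires |x + 2|² < 1/75, hence R = √3/15.

R = √3/15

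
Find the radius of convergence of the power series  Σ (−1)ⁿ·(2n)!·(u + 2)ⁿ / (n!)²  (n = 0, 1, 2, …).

R = 1/4

Ratio test: |a_{n+1}/a_n| = (2n+1)·(2n+2)/(n+1)² → 4 as n → ∞.
The series converges when 4 · |u + 2| < 1, giving R = 1/4.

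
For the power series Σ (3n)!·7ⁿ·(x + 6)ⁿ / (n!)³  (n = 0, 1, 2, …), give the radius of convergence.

Ratio test: |a_{n+1}/a_n| = (3n+1)·(3n+2)·(3n+3)/(n+1)³ · 7 → 189 as n → ∞.
Thus R = 1/(189) = 1/189.

R = 1/189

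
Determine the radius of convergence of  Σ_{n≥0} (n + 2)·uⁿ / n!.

By the ratio test, |a_{n+1}/a_n| = ((n+1) + 2)/(n + 2) · 1/(n+1) → 0.
Since the limit is 0 < 1 for every u, the series converges on all of ℝ and R = ∞.

R = ∞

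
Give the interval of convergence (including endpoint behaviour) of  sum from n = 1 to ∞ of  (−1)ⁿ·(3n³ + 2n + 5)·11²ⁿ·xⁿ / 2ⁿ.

(-2/121, 2/121)

Apply the ratio test: |a_{n+1}| / |a_n| = [(3(n+1)³ + 2(n+1) + 5)/(3n³ + 2n + 5)] · 121/2, which tends to 121/2 as n → ∞.
Hence the series converges for |x| < 1/(121/2) = 2/121, so the radius of convergence is 2/121.
Endpoint x = 2/121: the terms do not tend to 0, so the series diverges.
Endpoint x = -2/121: the terms have absolute value of order n³, which does not tend to 0, so the series diverges by the divergence test.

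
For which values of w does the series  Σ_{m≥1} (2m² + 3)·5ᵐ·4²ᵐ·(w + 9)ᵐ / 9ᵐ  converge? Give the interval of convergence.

The ratio of consecutive coefficients is [(2(m+1)² + 3)/(2m² + 3)] · 5·16/9 → 80/9.
Convergence for |w + 9| · 80/9 < 1, i.e. |w + 9| < 9/80. So R = 9/80.
Endpoint w = -711/80: the terms have absolute value of order m², which does not tend to 0, so the series diverges by the divergence test.
When w = -729/80, the terms do not tend to 0, so the series diverges.

(-729/80, -711/80)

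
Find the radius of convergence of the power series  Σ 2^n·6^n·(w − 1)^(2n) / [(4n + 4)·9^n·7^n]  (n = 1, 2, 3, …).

R = √21/2

The ratio of consecutive coefficients is [(4n + 4)/(4(n+1) + 4)] · 2·6/(9·7) → 4/21.
Successive powers of (w − 1) differ by 2, so the series converges when |w − 1|² · 4/21 < 1, i.e. |w − 1| < √(21/4). So R = √21/2.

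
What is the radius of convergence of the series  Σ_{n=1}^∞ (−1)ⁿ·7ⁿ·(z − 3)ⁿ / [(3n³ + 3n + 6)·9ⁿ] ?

R = 9/7

By the ratio test, |a_{n+1}/a_n| = [(3n³ + 3n + 6)/(3(n+1)³ + 3(n+1) + 6)] · 7/9 → 7/9.
Convergence for |z − 3| · 7/9 < 1, i.e. |z − 3| < 9/7. So R = 9/7.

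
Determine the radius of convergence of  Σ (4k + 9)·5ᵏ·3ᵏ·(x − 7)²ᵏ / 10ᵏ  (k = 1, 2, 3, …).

Ratio test: |a_{k+1}/a_k| = [(4(k+1) + 9)/(4k + 9)] · 5·3/10 → 3/2 as k → ∞.
Successive powers of (x − 7) differ by 2, so the series converges when |x − 7|² · 3/2 < 1, i.e. |x − 7| < √(2/3). So R = √6/3.

R = √6/3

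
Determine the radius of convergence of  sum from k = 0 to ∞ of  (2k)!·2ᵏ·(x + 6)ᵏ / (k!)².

Apply the ratio test: |a_{k+1}| / |a_k| = (2k+1)·(2k+2)/(k+1)² · 2, which tends to 8 as k → ∞.
Thus R = 1/(8) = 1/8.

R = 1/8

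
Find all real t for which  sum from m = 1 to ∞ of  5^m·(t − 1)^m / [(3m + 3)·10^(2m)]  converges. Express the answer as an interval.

The ratio of consecutive coefficients is [(3m + 3)/(3(m+1) + 3)] · 5/100 → 1/20.
Thus R = 1/(1/20) = 20.
Check t = 21: comparison with the harmonic series Σ 1/m shows the series diverges.
Endpoint t = -19: an alternating series whose terms decrease to 0 in absolute value, so it converges by the Leibniz criterion.

[-19, 21)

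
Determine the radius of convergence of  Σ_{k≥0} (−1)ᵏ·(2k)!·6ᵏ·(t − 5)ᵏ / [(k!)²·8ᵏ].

R = 1/3

The ratio of consecutive coefficients is (2k+1)·(2k+2)/(k+1)² · 6/8 → 3.
Thus R = 1/(3) = 1/3.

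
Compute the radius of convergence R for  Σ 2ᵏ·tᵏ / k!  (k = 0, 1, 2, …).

R = ∞

Apply the ratio test: |a_{k+1}| / |a_k| = 2 · 1/(k+1), which tends to 0 as k → ∞.
Since the limit is 0 < 1 for every t, the series converges on all of ℝ and R = ∞.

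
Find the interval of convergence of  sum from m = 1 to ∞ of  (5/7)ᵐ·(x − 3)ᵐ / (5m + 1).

[8/5, 22/5)

Ratio test: |a_{m+1}/a_m| = [(5m + 1)/(5(m+1) + 1)] · 5/7 → 5/7 as m → ∞.
Thus R = 1/(5/7) = 7/5.
Endpoint x = 22/5: the terms behave like c/m; limit comparison with the harmonic series gives divergence.
Check x = 8/5: the terms alternate in sign and decrease monotonically to 0 in absolute value (size ~ c/m), so the alternating series test gives convergence.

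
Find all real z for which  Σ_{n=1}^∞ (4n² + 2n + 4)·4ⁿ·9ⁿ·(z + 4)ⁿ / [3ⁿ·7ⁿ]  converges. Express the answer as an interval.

(-55/12, -41/12)

Ratio test: |a_{n+1}/a_n| = [(4(n+1)² + 2(n+1) + 4)/(4n² + 2n + 4)] · 4·9/(3·7) → 12/7 as n → ∞.
Convergence for |z + 4| · 12/7 < 1, i.e. |z + 4| < 7/12. So R = 7/12.
At z = -41/12: the terms have absolute value of order n², which does not tend to 0, so the series diverges by the divergence test.
Endpoint z = -55/12: the n-th term does not approach 0; divergence by the term test.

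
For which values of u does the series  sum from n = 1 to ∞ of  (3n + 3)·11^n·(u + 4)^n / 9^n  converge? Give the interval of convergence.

By the ratio test, |a_{n+1}/a_n| = [(3(n+1) + 3)/(3n + 3)] · 11/9 → 11/9.
Thus R = 1/(11/9) = 9/11.
At u = -35/11: the n-th term does not approach 0; divergence by the term test.
At u = -53/11: the terms do not tend to 0, so the series diverges.

(-53/11, -35/11)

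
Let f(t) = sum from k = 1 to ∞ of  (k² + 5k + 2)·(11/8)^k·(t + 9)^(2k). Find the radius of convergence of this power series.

R = 2√22/11

By the ratio test, |a_{k+1}/a_k| = [((k+1)² + 5(k+1) + 2)/(k² + 5k + 2)] · 11/8 → 11/8.
Writing y = (t + 9)², the series in y has radius 8/11, so |t + 9| < √(8/11) and R = 2√22/11.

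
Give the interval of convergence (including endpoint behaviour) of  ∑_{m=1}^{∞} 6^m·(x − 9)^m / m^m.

(−∞, ∞)

Root test: |a_m|^(1/m) = 6/m → 0.
The limit is 0 for every x, so R = ∞.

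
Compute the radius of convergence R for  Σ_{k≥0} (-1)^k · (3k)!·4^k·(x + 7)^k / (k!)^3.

R = 1/108

Ratio test: |a_{k+1}/a_k| = (3k+1)·(3k+2)·(3k+3)/(k+1)³ · 4 → 108 as k → ∞.
Hence the series converges for |x + 7| < 1/(108) = 1/108, so the radius of convergence is 1/108.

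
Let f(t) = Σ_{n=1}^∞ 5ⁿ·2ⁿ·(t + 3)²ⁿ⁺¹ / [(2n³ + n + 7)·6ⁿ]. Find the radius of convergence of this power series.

The ratio of consecutive coefficients is [(2n³ + n + 7)/(2(n+1)³ + (n+1) + 7)] · 5·2/6 → 5/3.
Writing y = (t + 3)², the series in y has radius 3/5, so |t + 3| < √(3/5) and R = √15/5.

R = √15/5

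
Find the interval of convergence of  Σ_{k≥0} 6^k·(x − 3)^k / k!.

(−∞, ∞)

Ratio test: |a_{k+1}/a_k| = 6 · 1/(k+1) → 0 as k → ∞.
Since the limit is 0 < 1 for every x, the series converges on all of ℝ and R = ∞.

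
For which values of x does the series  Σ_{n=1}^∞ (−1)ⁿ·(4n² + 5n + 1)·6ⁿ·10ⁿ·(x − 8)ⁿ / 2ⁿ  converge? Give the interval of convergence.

Apply the ratio test: |a_{n+1}| / |a_n| = [(4(n+1)² + 5(n+1) + 1)/(4n² + 5n + 1)] · 6·10/2, which tends to 30 as n → ∞.
Thus R = 1/(30) = 1/30.
Check x = 241/30: the terms have absolute value of order n², which does not tend to 0, so the series diverges by the divergence test.
At x = 239/30: the n-th term does not approach 0; divergence by the term test.

(239/30, 241/30)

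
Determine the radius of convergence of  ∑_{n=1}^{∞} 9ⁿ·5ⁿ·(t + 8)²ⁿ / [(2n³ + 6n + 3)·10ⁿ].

R = √2/3

By the ratio test, |a_{n+1}/a_n| = [(2n³ + 6n + 3)/(2(n+1)³ + 6(n+1) + 3)] · 9·5/10 → 9/2.
Since the exponent of (t + 8) increases by 2 each term, convergence requires |t + 8|² < 2/9, hence R = √2/3.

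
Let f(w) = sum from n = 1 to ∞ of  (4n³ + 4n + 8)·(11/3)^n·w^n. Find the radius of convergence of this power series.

R = 3/11

Apply the ratio test: |a_{n+1}| / |a_n| = [(4(n+1)³ + 4(n+1) + 8)/(4n³ + 4n + 8)] · 11/3, which tends to 11/3 as n → ∞.
The series converges when 11/3 · |w| < 1, giving R = 3/11.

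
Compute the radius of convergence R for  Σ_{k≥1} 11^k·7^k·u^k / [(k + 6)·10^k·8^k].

R = 80/77

Ratio test: |a_{k+1}/a_k| = [(k + 6)/((k+1) + 6)] · 11·7/(10·8) → 77/80 as k → ∞.
Thus R = 1/(77/80) = 80/77.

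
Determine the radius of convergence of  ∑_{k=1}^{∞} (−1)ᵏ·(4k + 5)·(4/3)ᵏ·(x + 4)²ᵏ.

By the ratio test, |a_{k+1}/a_k| = [(4(k+1) + 5)/(4k + 5)] · 4/3 → 4/3.
Successive powers of (x + 4) differ by 2, so the series converges when |x + 4|² · 4/3 < 1, i.e. |x + 4| < √(3/4). So R = √3/2.

R = √3/2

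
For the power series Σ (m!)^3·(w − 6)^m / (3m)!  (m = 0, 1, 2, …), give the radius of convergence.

By the ratio test, |a_{m+1}/a_m| = (m+1)³/[(3m+1)·(3m+2)·(3m+3)] → 1/27.
The series converges when 1/27 · |w − 6| < 1, giving R = 27.

R = 27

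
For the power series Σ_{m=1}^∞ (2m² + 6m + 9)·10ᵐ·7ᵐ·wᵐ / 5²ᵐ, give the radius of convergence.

R = 5/14

Ratio test: |a_{m+1}/a_m| = [(2(m+1)² + 6(m+1) + 9)/(2m² + 6m + 9)] · 10·7/25 → 14/5 as m → ∞.
The series converges when 14/5 · |w| < 1, giving R = 5/14.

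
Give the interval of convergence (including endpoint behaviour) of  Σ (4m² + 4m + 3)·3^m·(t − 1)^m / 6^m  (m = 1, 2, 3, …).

(-1, 3)

Apply the ratio test: |a_{m+1}| / |a_m| = [(4(m+1)² + 4(m+1) + 3)/(4m² + 4m + 3)] · 3/6, which tends to 1/2 as m → ∞.
Thus R = 1/(1/2) = 2.
When t = 3, the m-th term does not approach 0; divergence by the term test.
When t = -1, the m-th term does not approach 0; divergence by the term test.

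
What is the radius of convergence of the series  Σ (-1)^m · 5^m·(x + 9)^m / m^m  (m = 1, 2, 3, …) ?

R = ∞

Applying the root test, |a_m|^(1/m) = 5/m → 0.
The limit is 0 for every x, so R = ∞.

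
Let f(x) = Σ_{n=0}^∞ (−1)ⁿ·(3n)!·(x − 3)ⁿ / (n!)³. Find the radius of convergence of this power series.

R = 1/27

The ratio of consecutive coefficients is (3n+1)·(3n+2)·(3n+3)/(n+1)³ → 27.
Hence the series converges for |x − 3| < 1/(27) = 1/27, so the radius of convergence is 1/27.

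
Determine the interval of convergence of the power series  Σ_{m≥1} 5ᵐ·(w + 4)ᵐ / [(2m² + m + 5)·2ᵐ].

The ratio of consecutive coefficients is [(2m² + m + 5)/(2(m+1)² + (m+1) + 5)] · 5/2 → 5/2.
Hence the series converges for |w + 4| < 1/(5/2) = 2/5, so the radius of convergence is 2/5.
At w = -18/5: the terms are on the order of 1/m², so the series converges absolutely by comparison with the p-series (p = 2 > 1).
Check w = -22/5: the series is dominated by a constant times Σ 1/m², which converges (p = 2 > 1).

[-22/5, -18/5]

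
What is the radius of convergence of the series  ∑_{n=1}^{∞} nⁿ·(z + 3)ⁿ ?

R = 0

Root test: |a_n|^(1/n) = n → ∞.
Since the n-th root of |a_n| is unbounded, the series converges only at z = -3; R = 0.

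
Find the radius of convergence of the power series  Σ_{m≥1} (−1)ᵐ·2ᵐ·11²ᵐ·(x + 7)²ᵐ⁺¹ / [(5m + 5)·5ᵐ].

R = √10/22

The ratio of consecutive coefficients is [(5m + 5)/(5(m+1) + 5)] · 2·121/5 → 242/5.
Since the exponent of (x + 7) increases by 2 each term, convergence requires |x + 7|² < 5/242, hence R = √10/22.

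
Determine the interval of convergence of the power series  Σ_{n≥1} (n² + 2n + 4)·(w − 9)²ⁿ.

Apply the ratio test: |a_{n+1}| / |a_n| = ((n+1)² + 2(n+1) + 4)/(n² + 2n + 4), which tends to 1 as n → ∞.
Successive powers of (w − 9) differ by 2, so the series converges when |w − 9|² · 1 < 1, i.e. |w − 9| < √(1) = 1. So R = 1.
At w = 10: the terms do not tend to 0, so the series diverges.
When w = 8, the n-th term does not approach 0; divergence by the term test.

(8, 10)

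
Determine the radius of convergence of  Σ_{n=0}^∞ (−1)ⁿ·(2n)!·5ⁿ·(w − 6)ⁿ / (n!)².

R = 1/20

Ratio test: |a_{n+1}/a_n| = (2n+1)·(2n+2)/(n+1)² · 5 → 20 as n → ∞.
Convergence for |w − 6| · 20 < 1, i.e. |w − 6| < 1/20. So R = 1/20.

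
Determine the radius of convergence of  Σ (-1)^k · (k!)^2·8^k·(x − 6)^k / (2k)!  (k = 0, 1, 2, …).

The ratio of consecutive coefficients is (k+1)²/[(2k+1)·(2k+2)] · 8 → 2.
Convergence for |x − 6| · 2 < 1, i.e. |x − 6| < 1/2. So R = 1/2.

R = 1/2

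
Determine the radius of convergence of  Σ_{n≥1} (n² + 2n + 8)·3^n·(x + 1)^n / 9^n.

Apply the ratio test: |a_{n+1}| / |a_n| = [((n+1)² + 2(n+1) + 8)/(n² + 2n + 8)] · 3/9, which tends to 1/3 as n → ∞.
Hence the series converges for |x + 1| < 1/(1/3) = 3, so the radius of convergence is 3.

R = 3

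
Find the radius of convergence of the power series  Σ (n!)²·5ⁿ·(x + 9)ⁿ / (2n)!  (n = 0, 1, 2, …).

R = 4/5

By the ratio test, |a_{n+1}/a_n| = (n+1)²/[(2n+1)·(2n+2)] · 5 → 5/4.
The series converges when 5/4 · |x + 9| < 1, giving R = 4/5.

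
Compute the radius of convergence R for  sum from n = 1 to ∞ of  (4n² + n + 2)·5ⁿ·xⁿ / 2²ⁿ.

Ratio test: |a_{n+1}/a_n| = [(4(n+1)² + (n+1) + 2)/(4n² + n + 2)] · 5/4 → 5/4 as n → ∞.
The series converges when 5/4 · |x| < 1, giving R = 4/5.

R = 4/5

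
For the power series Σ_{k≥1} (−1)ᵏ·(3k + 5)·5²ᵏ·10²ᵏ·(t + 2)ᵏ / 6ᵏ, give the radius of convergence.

The ratio of consecutive coefficients is [(3(k+1) + 5)/(3k + 5)] · 25·100/6 → 1250/3.
The series converges when 1250/3 · |t + 2| < 1, giving R = 3/1250.

R = 3/1250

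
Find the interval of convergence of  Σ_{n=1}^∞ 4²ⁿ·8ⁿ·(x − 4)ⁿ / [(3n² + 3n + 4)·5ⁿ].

[507/128, 517/128]

The ratio of consecutive coefficients is [(3n² + 3n + 4)/(3(n+1)² + 3(n+1) + 4)] · 16·8/5 → 128/5.
Thus R = 1/(128/5) = 5/128.
At x = 517/128: the series is dominated by a constant times Σ 1/n², which converges (p = 2 > 1).
At x = 507/128: absolute convergence follows by limit comparison with Σ 1/n².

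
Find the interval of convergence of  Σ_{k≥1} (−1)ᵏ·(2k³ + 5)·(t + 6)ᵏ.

(-7, -5)

Ratio test: |a_{k+1}/a_k| = (2(k+1)³ + 5)/(2k³ + 5) → 1 as k → ∞.
So the series converges when |t + 6| < 1 and diverges when |t + 6| > 1; R = 1.
Check t = -5: the k-th term does not approach 0; divergence by the term test.
Endpoint t = -7: the terms do not tend to 0, so the series diverges.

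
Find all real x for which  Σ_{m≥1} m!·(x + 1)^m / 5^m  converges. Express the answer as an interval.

By the ratio test, |a_{m+1}/a_m| = (m+1) · 1/5 → ∞.
Since the ratio → ∞, the series diverges for every x ≠ -1, and R = 0.

{-1}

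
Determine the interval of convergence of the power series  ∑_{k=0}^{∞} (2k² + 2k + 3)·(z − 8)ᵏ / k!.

(−∞, ∞)

Ratio test: |a_{k+1}/a_k| = (2(k+1)² + 2(k+1) + 3)/(2k² + 2k + 3) · 1/(k+1) → 0 as k → ∞.
The ratio tends to 0 regardless of z, hence R = ∞.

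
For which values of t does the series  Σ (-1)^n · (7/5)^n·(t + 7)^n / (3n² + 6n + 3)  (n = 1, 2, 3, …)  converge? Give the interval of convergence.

[-54/7, -44/7]

Apply the ratio test: |a_{n+1}| / |a_n| = [(3n² + 6n + 3)/(3(n+1)² + 6(n+1) + 3)] · 7/5, which tends to 7/5 as n → ∞.
Thus R = 1/(7/5) = 5/7.
When t = -44/7, the terms are on the order of 1/n², so the series converges absolutely by comparison with the p-series (p = 2 > 1).
Check t = -54/7: the series is dominated by a constant times Σ 1/n², which converges (p = 2 > 1).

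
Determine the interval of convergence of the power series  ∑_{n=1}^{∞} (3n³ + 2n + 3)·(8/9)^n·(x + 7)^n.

(-65/8, -47/8)

Apply the ratio test: |a_{n+1}| / |a_n| = [(3(n+1)³ + 2(n+1) + 3)/(3n³ + 2n + 3)] · 8/9, which tends to 8/9 as n → ∞.
The series converges when 8/9 · |x + 7| < 1, giving R = 9/8.
When x = -47/8, the terms do not tend to 0, so the series diverges.
Endpoint x = -65/8: the terms have absolute value of order n³, which does not tend to 0, so the series diverges by the divergence test.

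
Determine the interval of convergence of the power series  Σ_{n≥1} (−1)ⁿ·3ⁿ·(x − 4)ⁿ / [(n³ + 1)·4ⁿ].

The ratio of consecutive coefficients is [(n³ + 1)/((n+1)³ + 1)] · 3/4 → 3/4.
The series converges when 3/4 · |x − 4| < 1, giving R = 4/3.
When x = 16/3, the terms are on the order of 1/n³, so the series converges absolutely by comparison with the p-series (p = 3 > 1).
At x = 8/3: absolute convergence follows by limit comparison with Σ 1/n³.

[8/3, 16/3]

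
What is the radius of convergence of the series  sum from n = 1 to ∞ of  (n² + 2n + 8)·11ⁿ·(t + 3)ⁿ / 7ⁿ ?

R = 7/11

By the ratio test, |a_{n+1}/a_n| = [((n+1)² + 2(n+1) + 8)/(n² + 2n + 8)] · 11/7 → 11/7.
Convergence for |t + 3| · 11/7 < 1, i.e. |t + 3| < 7/11. So R = 7/11.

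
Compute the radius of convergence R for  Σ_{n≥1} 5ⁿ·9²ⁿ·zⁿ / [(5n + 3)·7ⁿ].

The ratio of consecutive coefficients is [(5n + 3)/(5(n+1) + 3)] · 5·81/7 → 405/7.
The series converges when 405/7 · |z| < 1, giving R = 7/405.

R = 7/405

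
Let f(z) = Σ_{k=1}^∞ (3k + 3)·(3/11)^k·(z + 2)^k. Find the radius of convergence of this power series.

The ratio of consecutive coefficients is [(3(k+1) + 3)/(3k + 3)] · 3/11 → 3/11.
Hence the series converges for |z + 2| < 1/(3/11) = 11/3, so the radius of convergence is 11/3.

R = 11/3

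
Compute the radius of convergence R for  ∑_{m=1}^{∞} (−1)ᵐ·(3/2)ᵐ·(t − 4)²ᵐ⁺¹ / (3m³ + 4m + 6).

R = √6/3

Apply the ratio test: |a_{m+1}| / |a_m| = [(3m³ + 4m + 6)/(3(m+1)³ + 4(m+1) + 6)] · 3/2, which tends to 3/2 as m → ∞.
Successive powers of (t − 4) differ by 2, so the series converges when |t − 4|² · 3/2 < 1, i.e. |t − 4| < √(2/3). So R = √6/3.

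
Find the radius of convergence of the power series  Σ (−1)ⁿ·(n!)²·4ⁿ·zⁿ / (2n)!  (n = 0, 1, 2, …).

By the ratio test, |a_{n+1}/a_n| = (n+1)²/[(2n+1)·(2n+2)] · 4 → 1.
Hence R = 1.

R = 1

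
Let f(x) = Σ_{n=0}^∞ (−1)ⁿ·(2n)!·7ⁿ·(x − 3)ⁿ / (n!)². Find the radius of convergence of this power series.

R = 1/28

Ratio test: |a_{n+1}/a_n| = (2n+1)·(2n+2)/(n+1)² · 7 → 28 as n → ∞.
Thus R = 1/(28) = 1/28.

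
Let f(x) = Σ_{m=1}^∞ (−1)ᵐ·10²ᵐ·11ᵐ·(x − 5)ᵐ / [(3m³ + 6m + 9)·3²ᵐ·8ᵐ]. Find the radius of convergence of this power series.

The ratio of consecutive coefficients is [(3m³ + 6m + 9)/(3(m+1)³ + 6(m+1) + 9)] · 100·11/(9·8) → 275/18.
Hence the series converges for |x − 5| < 1/(275/18) = 18/275, so the radius of convergence is 18/275.

R = 18/275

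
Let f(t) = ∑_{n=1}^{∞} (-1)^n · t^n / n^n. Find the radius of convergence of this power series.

R = ∞

By the Cauchy root test, |a_n|^(1/n) = 1/n → 0.
Since the n-th root of |a_n| tends to 0, the series converges for all real t; R = ∞.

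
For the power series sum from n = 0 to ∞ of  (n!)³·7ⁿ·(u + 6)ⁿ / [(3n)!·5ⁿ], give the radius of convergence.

Apply the ratio test: |a_{n+1}| / |a_n| = (n+1)³/[(3n+1)·(3n+2)·(3n+3)] · 7/5, which tends to 7/135 as n → ∞.
Convergence for |u + 6| · 7/135 < 1, i.e. |u + 6| < 135/7. So R = 135/7.

R = 135/7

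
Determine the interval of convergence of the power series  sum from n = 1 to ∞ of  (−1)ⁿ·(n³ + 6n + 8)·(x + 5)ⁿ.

Apply the ratio test: |a_{n+1}| / |a_n| = ((n+1)³ + 6(n+1) + 8)/(n³ + 6n + 8), which tends to 1 as n → ∞.
Convergence for |x + 5| < 1, so R = 1.
Endpoint x = -4: the n-th term does not approach 0; divergence by the term test.
Check x = -6: the n-th term does not approach 0; divergence by the term test.

(-6, -4)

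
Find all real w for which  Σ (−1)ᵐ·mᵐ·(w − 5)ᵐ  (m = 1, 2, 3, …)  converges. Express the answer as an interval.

Root test: |a_m|^(1/m) = m → ∞.
Since the m-th root of |a_m| is unbounded, the series converges only at w = 5; R = 0.

{5}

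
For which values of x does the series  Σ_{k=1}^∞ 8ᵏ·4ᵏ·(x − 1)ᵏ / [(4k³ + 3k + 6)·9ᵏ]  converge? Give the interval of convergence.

Ratio test: |a_{k+1}/a_k| = [(4k³ + 3k + 6)/(4(k+1)³ + 3(k+1) + 6)] · 8·4/9 → 32/9 as k → ∞.
Convergence for |x − 1| · 32/9 < 1, i.e. |x − 1| < 9/32. So R = 9/32.
Check x = 41/32: the terms are on the order of 1/k³, so the series converges absolutely by comparison with the p-series (p = 3 > 1).
Endpoint x = 23/32: the terms are on the order of 1/k³, so the series converges absolutely by comparison with the p-series (p = 3 > 1).

[23/32, 41/32]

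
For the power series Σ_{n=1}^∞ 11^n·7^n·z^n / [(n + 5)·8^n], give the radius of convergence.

By the ratio test, |a_{n+1}/a_n| = [(n + 5)/((n+1) + 5)] · 11·7/8 → 77/8.
Convergence for |z| · 77/8 < 1, i.e. |z| < 8/77. So R = 8/77.

R = 8/77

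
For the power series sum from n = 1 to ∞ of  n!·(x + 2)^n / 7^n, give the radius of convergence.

R = 0

Apply the ratio test: |a_{n+1}| / |a_n| = (n+1) · 1/7, which tends to ∞ as n → ∞.
The ratio grows without bound, so the series diverges whenever (x + 2) ≠ 0; it converges only at x = -2. R = 0.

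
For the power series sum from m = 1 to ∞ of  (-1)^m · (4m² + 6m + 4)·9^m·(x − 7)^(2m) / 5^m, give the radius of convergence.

The ratio of consecutive coefficients is [(4(m+1)² + 6(m+1) + 4)/(4m² + 6m + 4)] · 9/5 → 9/5.
Successive powers of (x − 7) differ by 2, so the series converges when |x − 7|² · 9/5 < 1, i.e. |x − 7| < √(5/9). So R = √5/3.

R = √5/3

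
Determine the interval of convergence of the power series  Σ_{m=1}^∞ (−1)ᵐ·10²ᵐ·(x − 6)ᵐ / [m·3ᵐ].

(597/100, 603/100]

Apply the ratio test: |a_{m+1}| / |a_m| = [m/(m+1)] · 100/3, which tends to 100/3 as m → ∞.
Hence the series converges for |x − 6| < 1/(100/3) = 3/100, so the radius of convergence is 3/100.
At x = 603/100: convergence follows from the alternating series test (terms decrease monotonically to 0).
Endpoint x = 597/100: the terms behave like c/m; limit comparison with the harmonic series gives divergence.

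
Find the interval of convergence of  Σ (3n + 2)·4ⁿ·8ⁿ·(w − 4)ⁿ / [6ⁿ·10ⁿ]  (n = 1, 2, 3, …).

(17/8, 47/8)

Apply the ratio test: |a_{n+1}| / |a_n| = [(3(n+1) + 2)/(3n + 2)] · 4·8/(6·10), which tends to 8/15 as n → ∞.
Convergence for |w − 4| · 8/15 < 1, i.e. |w − 4| < 15/8. So R = 15/8.
Endpoint w = 47/8: the terms do not tend to 0, so the series diverges.
Endpoint w = 17/8: the terms do not tend to 0, so the series diverges.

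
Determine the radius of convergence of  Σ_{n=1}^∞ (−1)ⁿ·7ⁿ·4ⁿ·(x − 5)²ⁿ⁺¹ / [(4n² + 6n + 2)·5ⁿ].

By the ratio test, |a_{n+1}/a_n| = [(4n² + 6n + 2)/(4(n+1)² + 6(n+1) + 2)] · 7·4/5 → 28/5.
Successive powers of (x − 5) differ by 2, so the series converges when |x − 5|² · 28/5 < 1, i.e. |x − 5| < √(5/28). So R = √35/14.

R = √35/14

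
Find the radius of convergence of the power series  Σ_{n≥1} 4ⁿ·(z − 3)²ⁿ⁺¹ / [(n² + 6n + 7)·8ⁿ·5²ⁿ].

R = 5√2

By the ratio test, |a_{n+1}/a_n| = [(n² + 6n + 7)/((n+1)² + 6(n+1) + 7)] · 4/(8·25) → 1/50.
Successive powers of (z − 3) differ by 2, so the series converges when |z − 3|² · 1/50 < 1, i.e. |z − 3| < √(50). So R = 5√2.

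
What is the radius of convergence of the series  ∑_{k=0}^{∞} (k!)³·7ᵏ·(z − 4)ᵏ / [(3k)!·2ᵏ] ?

The ratio of consecutive coefficients is (k+1)³/[(3k+1)·(3k+2)·(3k+3)] · 7/2 → 7/54.
Hence the series converges for |z − 4| < 1/(7/54) = 54/7, so the radius of convergence is 54/7.

R = 54/7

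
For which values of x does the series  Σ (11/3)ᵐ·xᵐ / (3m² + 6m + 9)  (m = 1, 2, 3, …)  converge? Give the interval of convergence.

[-3/11, 3/11]

Apply the ratio test: |a_{m+1}| / |a_m| = [(3m² + 6m + 9)/(3(m+1)² + 6(m+1) + 9)] · 11/3, which tends to 11/3 as m → ∞.
Hence the series converges for |x| < 1/(11/3) = 3/11, so the radius of convergence is 3/11.
At x = 3/11: the series is dominated by a constant times Σ 1/m², which converges (p = 2 > 1).
When x = -3/11, the series is dominated by a constant times Σ 1/m², which converges (p = 2 > 1).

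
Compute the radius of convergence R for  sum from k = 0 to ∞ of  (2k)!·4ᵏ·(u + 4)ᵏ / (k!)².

Ratio test: |a_{k+1}/a_k| = (2k+1)·(2k+2)/(k+1)² · 4 → 16 as k → ∞.
Hence the series converges for |u + 4| < 1/(16) = 1/16, so the radius of convergence is 1/16.

R = 1/16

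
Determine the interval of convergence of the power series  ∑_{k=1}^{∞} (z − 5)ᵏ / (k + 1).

The ratio of consecutive coefficients is (k + 1)/((k+1) + 1) → 1.
Convergence for |z − 5| < 1, so R = 1.
At z = 6: the terms are asymptotic to a nonzero constant times 1/k, so the series diverges by limit comparison with Σ 1/k.
At z = 4: convergence follows from the alternating series test (terms decrease monotonically to 0).

[4, 6)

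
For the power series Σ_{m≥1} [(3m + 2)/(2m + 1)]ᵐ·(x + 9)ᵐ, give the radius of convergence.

Applying the root test, |a_m|^(1/m) = (3m + 2)/(2m + 1) → 3/2.
Hence the series converges for |x + 9| < 1/(3/2) = 2/3, so the radius of convergence is 2/3.

R = 2/3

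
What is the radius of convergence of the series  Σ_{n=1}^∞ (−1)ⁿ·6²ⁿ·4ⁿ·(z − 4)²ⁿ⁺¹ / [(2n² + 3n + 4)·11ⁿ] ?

R = √11/12

The ratio of consecutive coefficients is [(2n² + 3n + 4)/(2(n+1)² + 3(n+1) + 4)] · 36·4/11 → 144/11.
Successive powers of (z − 4) differ by 2, so the series converges when |z − 4|² · 144/11 < 1, i.e. |z − 4| < √(11/144). So R = √11/12.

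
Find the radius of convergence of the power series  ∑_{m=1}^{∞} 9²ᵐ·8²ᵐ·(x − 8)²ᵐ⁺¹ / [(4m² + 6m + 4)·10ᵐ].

Ratio test: |a_{m+1}/a_m| = [(4m² + 6m + 4)/(4(m+1)² + 6(m+1) + 4)] · 81·64/10 → 2592/5 as m → ∞.
Since the exponent of (x − 8) increases by 2 each term, convergence requires |x − 8|² < 5/2592, hence R = √10/72.

R = √10/72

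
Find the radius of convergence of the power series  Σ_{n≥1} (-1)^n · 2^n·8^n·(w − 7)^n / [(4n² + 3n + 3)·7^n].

R = 7/16

Apply the ratio test: |a_{n+1}| / |a_n| = [(4n² + 3n + 3)/(4(n+1)² + 3(n+1) + 3)] · 2·8/7, which tends to 16/7 as n → ∞.
Hence the series converges for |w − 7| < 1/(16/7) = 7/16, so the radius of convergence is 7/16.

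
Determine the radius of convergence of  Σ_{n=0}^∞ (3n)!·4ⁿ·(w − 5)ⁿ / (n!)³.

R = 1/108

By the ratio test, |a_{n+1}/a_n| = (3n+1)·(3n+2)·(3n+3)/(n+1)³ · 4 → 108.
Convergence for |w − 5| · 108 < 1, i.e. |w − 5| < 1/108. So R = 1/108.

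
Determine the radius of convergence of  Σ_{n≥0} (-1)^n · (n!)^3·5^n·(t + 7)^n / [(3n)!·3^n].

R = 81/5

The ratio of consecutive coefficients is (n+1)³/[(3n+1)·(3n+2)·(3n+3)] · 5/3 → 5/81.
Convergence for |t + 7| · 5/81 < 1, i.e. |t + 7| < 81/5. So R = 81/5.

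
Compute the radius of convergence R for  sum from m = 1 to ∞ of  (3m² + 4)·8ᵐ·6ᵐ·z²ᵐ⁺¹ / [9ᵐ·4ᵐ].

Ratio test: |a_{m+1}/a_m| = [(3(m+1)² + 4)/(3m² + 4)] · 8·6/(9·4) → 4/3 as m → ∞.
Successive powers of z differ by 2, so the series converges when |z|² · 4/3 < 1, i.e. |z| < √(3/4). So R = √3/2.

R = √3/2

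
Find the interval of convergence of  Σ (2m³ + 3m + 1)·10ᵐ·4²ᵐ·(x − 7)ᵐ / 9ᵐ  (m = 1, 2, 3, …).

By the ratio test, |a_{m+1}/a_m| = [(2(m+1)³ + 3(m+1) + 1)/(2m³ + 3m + 1)] · 10·16/9 → 160/9.
Convergence for |x − 7| · 160/9 < 1, i.e. |x − 7| < 9/160. So R = 9/160.
At x = 1129/160: the terms have absolute value of order m³, which does not tend to 0, so the series diverges by the divergence test.
Check x = 1111/160: the m-th term does not approach 0; divergence by the term test.

(1111/160, 1129/160)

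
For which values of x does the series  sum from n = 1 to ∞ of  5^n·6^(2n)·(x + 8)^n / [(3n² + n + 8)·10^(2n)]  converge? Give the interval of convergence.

[-77/9, -67/9]

Apply the ratio test: |a_{n+1}| / |a_n| = [(3n² + n + 8)/(3(n+1)² + (n+1) + 8)] · 5·36/100, which tends to 9/5 as n → ∞.
Thus R = 1/(9/5) = 5/9.
When x = -67/9, the series is dominated by a constant times Σ 1/n², which converges (p = 2 > 1).
Endpoint x = -77/9: the series is dominated by a constant times Σ 1/n², which converges (p = 2 > 1).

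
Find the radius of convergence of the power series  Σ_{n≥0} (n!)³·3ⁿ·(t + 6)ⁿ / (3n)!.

R = 9

By the ratio test, |a_{n+1}/a_n| = (n+1)³/[(3n+1)·(3n+2)·(3n+3)] · 3 → 1/9.
Thus R = 1/(1/9) = 9.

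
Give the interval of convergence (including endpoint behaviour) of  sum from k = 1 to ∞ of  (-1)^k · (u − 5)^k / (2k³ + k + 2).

[4, 6]

Ratio test: |a_{k+1}/a_k| = (2k³ + k + 2)/(2(k+1)³ + (k+1) + 2) → 1 as k → ∞.
Hence R = 1.
Endpoint u = 6: the series is dominated by a constant times Σ 1/k³, which converges (p = 3 > 1).
Endpoint u = 4: the terms are on the order of 1/k³, so the series converges absolutely by comparison with the p-series (p = 3 > 1).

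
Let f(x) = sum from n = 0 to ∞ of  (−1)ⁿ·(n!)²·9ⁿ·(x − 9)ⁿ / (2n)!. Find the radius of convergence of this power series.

R = 4/9

By the ratio test, |a_{n+1}/a_n| = (n+1)²/[(2n+1)·(2n+2)] · 9 → 9/4.
The series converges when 9/4 · |x − 9| < 1, giving R = 4/9.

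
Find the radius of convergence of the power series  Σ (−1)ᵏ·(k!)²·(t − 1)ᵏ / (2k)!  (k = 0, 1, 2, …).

The ratio of consecutive coefficients is (k+1)²/[(2k+1)·(2k+2)] → 1/4.
Convergence for |t − 1| · 1/4 < 1, i.e. |t − 1| < 4. So R = 4.

R = 4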